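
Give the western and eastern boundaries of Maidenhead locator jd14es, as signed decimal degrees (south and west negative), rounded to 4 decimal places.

2.3333, 2.4167

Field J=9, D=3: +9·20° lon, +3·10° lat → SW at lon 0°, lat -60°.
Square 1, 4: +1·2° lon, +4·1° lat → SW at lon 2°, lat -56°.
Subsquare e=4, s=18: +4·0.0833333° lon, +18·0.0416667° lat → SW at lon 2.33333°, lat -55.25°.
Cell spans 0.0833333° lon × 0.0416667° lat.
west 2.3333, east 2.4167.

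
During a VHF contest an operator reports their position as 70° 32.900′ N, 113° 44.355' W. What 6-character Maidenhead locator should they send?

Add 180° to longitude and 90° to latitude: 66.2608, 160.5483.
Field: 66.2608/20 → 3 → D, 160.5483/10 → 16 → Q; chars DQ.
Square: 6.2608/2 → 3, 0.5483/1 → 0; chars 30.
Subsquare: 0.2608/0.0833333 → 3 → d, 0.5483/0.0416667 → 13 → n; chars dn.

DQ30dn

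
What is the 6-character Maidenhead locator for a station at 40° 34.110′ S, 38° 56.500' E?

KE99lk

Offset from 180°W / 90°S: lon 218.9417°, lat 49.4315°.
Field: lon ⌊218.9417/20⌋ = 10 → K; lat ⌊49.4315/10⌋ = 4 → E.
Square: lon ⌊18.9417/2⌋ = 9; lat ⌊9.4315/1⌋ = 9.
Subsquare: lon ⌊0.9417/0.0833333⌋ = 11 → l; lat ⌊0.4315/0.0416667⌋ = 10 → k.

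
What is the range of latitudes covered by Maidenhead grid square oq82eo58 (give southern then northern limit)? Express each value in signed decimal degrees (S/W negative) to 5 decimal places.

72.61667, 72.62083

Field O=14, Q=16: +14·20° lon, +16·10° lat → SW at lon 100°, lat 70°.
Square 8, 2: +8·2° lon, +2·1° lat → SW at lon 116°, lat 72°.
Subsquare e=4, o=14: +4·0.0833333° lon, +14·0.0416667° lat → SW at lon 116.333°, lat 72.5833°.
Extended square 5, 8: +5·0.00833333° lon, +8·0.00416667° lat → SW at lon 116.375°, lat 72.6167°.
Cell spans 0.00833333° lon × 0.00416667° lat.
south 72.61667, north 72.62083.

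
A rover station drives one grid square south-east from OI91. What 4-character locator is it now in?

PI00

Longitude square 9; +1 → 10, wraps to 0, carry into field.
Longitude field O = 14; +1 → 15 = P.
Latitude square 1; −1 → 0.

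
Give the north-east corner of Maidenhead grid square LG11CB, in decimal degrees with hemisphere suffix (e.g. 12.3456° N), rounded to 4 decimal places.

28.9167° S, 42.2500° E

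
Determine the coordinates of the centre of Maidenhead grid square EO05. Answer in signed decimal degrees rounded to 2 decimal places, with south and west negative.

55.50, -99.00

Field E=4, O=14: +4·20° lon, +14·10° lat → SW at lon -100°, lat 50°.
Square 0, 5: +0·2° lon, +5·1° lat → SW at lon -100°, lat 55°.
Cell spans 2° lon × 1° lat. Centre is SW corner plus half of each.
latitude 55.50, longitude -99.00.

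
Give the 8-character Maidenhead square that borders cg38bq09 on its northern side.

Latitude extended square 9; +1 → 10, wraps to 0, carry into subsquare.
Latitude subsquare q = 16; +1 → 17 = r.
The longitude characters are unchanged.

CG38br00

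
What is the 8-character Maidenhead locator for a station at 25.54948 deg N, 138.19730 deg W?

CL05vn61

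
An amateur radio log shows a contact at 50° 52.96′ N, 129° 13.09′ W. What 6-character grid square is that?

CO50jv

Offset from 180°W / 90°S: lon 50.7818°, lat 140.8827°.
Field: lon ⌊50.7818/20⌋ = 2 → C; lat ⌊140.8827/10⌋ = 14 → O.
Square: lon ⌊10.7818/2⌋ = 5; lat ⌊0.8827/1⌋ = 0.
Subsquare: lon ⌊0.7818/0.0833333⌋ = 9 → j; lat ⌊0.8827/0.0416667⌋ = 21 → v.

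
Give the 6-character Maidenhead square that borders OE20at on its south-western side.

OE10xs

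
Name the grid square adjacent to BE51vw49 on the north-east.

BE51vx50

Longitude extended square 4; +1 → 5.
Latitude extended square 9; +1 → 10, wraps to 0, carry into subsquare.
Latitude subsquare w = 22; +1 → 23 = x.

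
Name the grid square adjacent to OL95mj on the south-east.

OL95ni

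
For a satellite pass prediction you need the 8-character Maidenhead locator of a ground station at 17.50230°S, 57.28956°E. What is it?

Offset from 180°W / 90°S: lon 237.28956°, lat 72.49770°.
Field: lon ⌊237.28956/20⌋ = 11 → L; lat ⌊72.49770/10⌋ = 7 → H.
Square: lon ⌊17.28956/2⌋ = 8; lat ⌊2.49770/1⌋ = 2.
Subsquare: lon ⌊1.28956/0.0833333⌋ = 15 → p; lat ⌊0.49770/0.0416667⌋ = 11 → l.
Extended square: lon ⌊0.03956/0.00833333⌋ = 4; lat ⌊0.03937/0.00416667⌋ = 9.

LH82pl49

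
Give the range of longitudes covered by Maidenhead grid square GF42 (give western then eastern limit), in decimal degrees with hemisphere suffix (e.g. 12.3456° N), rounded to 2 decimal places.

Field G=6, F=5: +6·20° lon, +5·10° lat → SW at lon -60°, lat -40°.
Square 4, 2: +4·2° lon, +2·1° lat → SW at lon -52°, lat -38°.
Cell spans 2° lon × 1° lat.
west 52.00° W, east 50.00° W.

52.00° W, 50.00° W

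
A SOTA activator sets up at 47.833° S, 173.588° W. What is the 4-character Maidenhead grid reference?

Shift to the Maidenhead origin (180°W, 90°S): lon 6.41, lat 42.17.
Field: lon ⌊6.41/20⌋ = 0 → A; lat ⌊42.17/10⌋ = 4 → E.
Square: lon ⌊6.41/2⌋ = 3; lat ⌊2.17/1⌋ = 2.

AE32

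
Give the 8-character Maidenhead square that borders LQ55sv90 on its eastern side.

LQ55tv00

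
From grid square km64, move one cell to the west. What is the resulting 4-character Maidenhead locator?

Longitude square 6; −1 → 5.
The latitude characters are unchanged.

KM54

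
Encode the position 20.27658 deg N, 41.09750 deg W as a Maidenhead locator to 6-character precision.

GL90kg

Add 180° to longitude and 90° to latitude: 138.9025, 110.2766.
Field (20°×10°, letters A–R): lon ⌊138.9025/20⌋ = 6 → G; lat ⌊110.2766/10⌋ = 11 → L.
Square (2°×1°, digits 0–9): lon ⌊18.9025/2⌋ = 9; lat ⌊0.2766/1⌋ = 0.
Subsquare (5′×2.5′, letters a–x): lon ⌊0.9025/0.0833333⌋ = 10 → k; lat ⌊0.2766/0.0416667⌋ = 6 → g.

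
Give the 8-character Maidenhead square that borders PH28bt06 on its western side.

PH28at96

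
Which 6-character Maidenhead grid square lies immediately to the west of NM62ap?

NM52xp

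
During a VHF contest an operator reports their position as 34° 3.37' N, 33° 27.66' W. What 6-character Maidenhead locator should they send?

Shift to the Maidenhead origin (180°W, 90°S): lon 146.5390, lat 124.0562.
Field (20°×10°, letters A–R): 146.5390/20 → 7 → H, 124.0562/10 → 12 → M; chars HM.
Square (2°×1°, digits 0–9): 6.5390/2 → 3, 4.0562/1 → 4; chars 34.
Subsquare (5′×2.5′, letters a–x): 0.5390/0.0833333 → 6 → g, 0.0562/0.0416667 → 1 → b; chars gb.

HM34gb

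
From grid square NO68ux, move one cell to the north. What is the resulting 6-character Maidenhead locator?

Latitude subsquare x = 23; +1 → 24, wraps to 0 = a, carry into square.
Latitude square 8; +1 → 9.
The longitude characters are unchanged.

NO69ua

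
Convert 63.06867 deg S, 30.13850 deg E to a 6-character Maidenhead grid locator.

KC56bw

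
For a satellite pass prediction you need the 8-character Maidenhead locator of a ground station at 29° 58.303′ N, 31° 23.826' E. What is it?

KL59qx73

Offset from 180°W / 90°S: lon 211.39710°, lat 119.97172°.
Field (20°×10°, letters A–R): 211.39710/20 → 10 → K, 119.97172/10 → 11 → L; chars KL.
Square (2°×1°, digits 0–9): 11.39710/2 → 5, 9.97172/1 → 9; chars 59.
Subsquare (5′×2.5′, letters a–x): 1.39710/0.0833333 → 16 → q, 0.97172/0.0416667 → 23 → x; chars qx.
Extended square (30″×15″, digits 0–9): 0.06377/0.00833333 → 7, 0.01338/0.00416667 → 3; chars 73.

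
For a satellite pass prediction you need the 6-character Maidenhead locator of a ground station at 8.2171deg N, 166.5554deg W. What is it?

AJ68rf

Offset from 180°W / 90°S: lon 13.4446°, lat 98.2171°.
Field: 13.4446/20 → 0 → A, 98.2171/10 → 9 → J; chars AJ.
Square: 13.4446/2 → 6, 8.2171/1 → 8; chars 68.
Subsquare: 1.4446/0.0833333 → 17 → r, 0.2171/0.0416667 → 5 → f; chars rf.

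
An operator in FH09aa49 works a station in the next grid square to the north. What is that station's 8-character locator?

Latitude extended square 9; +1 → 10, wraps to 0, carry into subsquare.
Latitude subsquare a = 0; +1 → 1 = b.
The longitude characters are unchanged.

FH09ab40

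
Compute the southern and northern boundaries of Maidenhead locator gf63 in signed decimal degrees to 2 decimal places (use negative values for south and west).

Field G=6, F=5: +6·20° lon, +5·10° lat → SW at lon -60°, lat -40°.
Square 6, 3: +6·2° lon, +3·1° lat → SW at lon -48°, lat -37°.
Cell spans 2° lon × 1° lat.
south -37.00, north -36.00.

-37.00, -36.00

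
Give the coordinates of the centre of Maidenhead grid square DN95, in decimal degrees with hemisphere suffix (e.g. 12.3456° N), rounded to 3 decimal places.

45.500° N, 101.000° W

Field D=3, N=13: +3·20° lon, +13·10° lat → SW at lon -120°, lat 40°.
Square 9, 5: +9·2° lon, +5·1° lat → SW at lon -102°, lat 45°.
Cell spans 2° lon × 1° lat. Centre is SW corner plus half of each.
latitude 45.500° N, longitude 101.000° W.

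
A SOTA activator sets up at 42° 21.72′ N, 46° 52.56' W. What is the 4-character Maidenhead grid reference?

Shift to the Maidenhead origin (180°W, 90°S): lon 133.12, lat 132.36.
Field: 133.12/20 → 6 → G, 132.36/10 → 13 → N; chars GN.
Square: 13.12/2 → 6, 2.36/1 → 2; chars 62.

GN62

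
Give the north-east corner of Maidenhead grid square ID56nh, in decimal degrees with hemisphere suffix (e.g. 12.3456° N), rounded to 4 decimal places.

53.6667° S, 8.8333° W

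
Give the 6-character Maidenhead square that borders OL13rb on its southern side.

OL13ra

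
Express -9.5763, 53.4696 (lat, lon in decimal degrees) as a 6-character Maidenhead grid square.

LI60rk

Offset from 180°W / 90°S: lon 233.4696°, lat 80.4237°.
Field: 233.4696/20 → 11 → L, 80.4237/10 → 8 → I; chars LI.
Square: 13.4696/2 → 6, 0.4237/1 → 0; chars 60.
Subsquare: 1.4696/0.0833333 → 17 → r, 0.4237/0.0416667 → 10 → k; chars rk.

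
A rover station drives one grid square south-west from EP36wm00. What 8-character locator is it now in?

EP36vl99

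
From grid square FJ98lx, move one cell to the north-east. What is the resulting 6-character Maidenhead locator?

FJ99ma

Longitude subsquare l = 11; +1 → 12 = m.
Latitude subsquare x = 23; +1 → 24, wraps to 0 = a, carry into square.
Latitude square 8; +1 → 9.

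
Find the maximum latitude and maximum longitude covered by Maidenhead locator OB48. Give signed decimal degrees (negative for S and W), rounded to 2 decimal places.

-71.00, 110.00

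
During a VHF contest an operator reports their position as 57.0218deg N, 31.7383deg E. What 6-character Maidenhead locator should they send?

Shift to the Maidenhead origin (180°W, 90°S): lon 211.7383, lat 147.0218.
Field (20°×10°, letters A–R): 211.7383/20 → 10 → K, 147.0218/10 → 14 → O; chars KO.
Square (2°×1°, digits 0–9): 11.7383/2 → 5, 7.0218/1 → 7; chars 57.
Subsquare (5′×2.5′, letters a–x): 1.7383/0.0833333 → 20 → u, 0.0218/0.0416667 → 0 → a; chars ua.

KO57ua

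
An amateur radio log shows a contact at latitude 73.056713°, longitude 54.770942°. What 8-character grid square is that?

Offset from 180°W / 90°S: lon 234.77094°, lat 163.05671°.
Field: lon ⌊234.77094/20⌋ = 11 → L; lat ⌊163.05671/10⌋ = 16 → Q.
Square: lon ⌊14.77094/2⌋ = 7; lat ⌊3.05671/1⌋ = 3.
Subsquare: lon ⌊0.77094/0.0833333⌋ = 9 → j; lat ⌊0.05671/0.0416667⌋ = 1 → b.
Extended square: lon ⌊0.02094/0.00833333⌋ = 2; lat ⌊0.01505/0.00416667⌋ = 3.

LQ73jb23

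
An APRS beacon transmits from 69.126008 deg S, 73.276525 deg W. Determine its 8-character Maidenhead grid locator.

FC30iu69

Offset from 180°W / 90°S: lon 106.72347°, lat 20.87399°.
Field: 106.72347/20 → 5 → F, 20.87399/10 → 2 → C; chars FC.
Square: 6.72347/2 → 3, 0.87399/1 → 0; chars 30.
Subsquare: 0.72347/0.0833333 → 8 → i, 0.87399/0.0416667 → 20 → u; chars iu.
Extended square: 0.05681/0.00833333 → 6, 0.04066/0.00416667 → 9; chars 69.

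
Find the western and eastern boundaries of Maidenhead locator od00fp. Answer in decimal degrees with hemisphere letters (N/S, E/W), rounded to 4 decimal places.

100.4167° E, 100.5000° E

Field O=14, D=3: +14·20° lon, +3·10° lat → SW at lon 100°, lat -60°.
Square 0, 0: +0·2° lon, +0·1° lat → SW at lon 100°, lat -60°.
Subsquare f=5, p=15: +5·0.0833333° lon, +15·0.0416667° lat → SW at lon 100.417°, lat -59.375°.
Cell spans 0.0833333° lon × 0.0416667° lat.
west 100.4167° E, east 100.5000° E.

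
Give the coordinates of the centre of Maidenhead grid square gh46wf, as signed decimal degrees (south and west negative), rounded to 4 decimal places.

Field G=6, H=7: +6·20° lon, +7·10° lat → SW at lon -60°, lat -20°.
Square 4, 6: +4·2° lon, +6·1° lat → SW at lon -52°, lat -14°.
Subsquare w=22, f=5: +22·0.0833333° lon, +5·0.0416667° lat → SW at lon -50.1667°, lat -13.7917°.
Cell spans 0.0833333° lon × 0.0416667° lat. Centre is SW corner plus half of each.
latitude -13.7708, longitude -50.1250.

-13.7708, -50.1250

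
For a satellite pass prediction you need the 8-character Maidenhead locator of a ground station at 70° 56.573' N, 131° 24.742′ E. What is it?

PQ50qw96

Add 180° to longitude and 90° to latitude: 311.41237, 160.94288.
Field (20°×10°, letters A–R): lon ⌊311.41237/20⌋ = 15 → P; lat ⌊160.94288/10⌋ = 16 → Q.
Square (2°×1°, digits 0–9): lon ⌊11.41237/2⌋ = 5; lat ⌊0.94288/1⌋ = 0.
Subsquare (5′×2.5′, letters a–x): lon ⌊1.41237/0.0833333⌋ = 16 → q; lat ⌊0.94288/0.0416667⌋ = 22 → w.
Extended square (30″×15″, digits 0–9): lon ⌊0.07903/0.00833333⌋ = 9; lat ⌊0.02622/0.00416667⌋ = 6.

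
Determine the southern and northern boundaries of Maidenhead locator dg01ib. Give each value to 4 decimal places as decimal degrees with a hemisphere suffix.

28.9583° S, 28.9167° S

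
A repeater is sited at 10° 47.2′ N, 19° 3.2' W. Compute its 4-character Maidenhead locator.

IK00

Shift to the Maidenhead origin (180°W, 90°S): lon 160.95, lat 100.79.
Field: 160.95/20 → 8 → I, 100.79/10 → 10 → K; chars IK.
Square: 0.95/2 → 0, 0.79/1 → 0; chars 00.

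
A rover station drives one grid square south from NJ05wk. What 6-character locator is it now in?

Latitude subsquare k = 10; −1 → 9 = j.
The longitude characters are unchanged.

NJ05wj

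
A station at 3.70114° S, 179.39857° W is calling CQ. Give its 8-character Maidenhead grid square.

Offset from 180°W / 90°S: lon 0.60143°, lat 86.29886°.
Field (20°×10°, letters A–R): lon ⌊0.60143/20⌋ = 0 → A; lat ⌊86.29886/10⌋ = 8 → I.
Square (2°×1°, digits 0–9): lon ⌊0.60143/2⌋ = 0; lat ⌊6.29886/1⌋ = 6.
Subsquare (5′×2.5′, letters a–x): lon ⌊0.60143/0.0833333⌋ = 7 → h; lat ⌊0.29886/0.0416667⌋ = 7 → h.
Extended square (30″×15″, digits 0–9): lon ⌊0.01810/0.00833333⌋ = 2; lat ⌊0.00719/0.00416667⌋ = 1.

AI06hh21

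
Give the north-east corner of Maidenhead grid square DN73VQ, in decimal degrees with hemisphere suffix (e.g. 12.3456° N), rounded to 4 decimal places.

43.7083° N, 104.1667° W

Field D=3, N=13: +3·20° lon, +13·10° lat → SW at lon -120°, lat 40°.
Square 7, 3: +7·2° lon, +3·1° lat → SW at lon -106°, lat 43°.
Subsquare v=21, q=16: +21·0.0833333° lon, +16·0.0416667° lat → SW at lon -104.25°, lat 43.6667°.
Cell spans 0.0833333° lon × 0.0416667° lat. NE corner is SW corner plus one full cell.
latitude 43.7083° N, longitude 104.1667° W.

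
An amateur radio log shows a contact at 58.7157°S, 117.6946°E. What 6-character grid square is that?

OD81ug

Offset from 180°W / 90°S: lon 297.6946°, lat 31.2843°.
Field: lon ⌊297.6946/20⌋ = 14 → O; lat ⌊31.2843/10⌋ = 3 → D.
Square: lon ⌊17.6946/2⌋ = 8; lat ⌊1.2843/1⌋ = 1.
Subsquare: lon ⌊1.6946/0.0833333⌋ = 20 → u; lat ⌊0.2843/0.0416667⌋ = 6 → g.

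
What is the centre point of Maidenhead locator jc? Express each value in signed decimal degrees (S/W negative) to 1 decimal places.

-65.0, 10.0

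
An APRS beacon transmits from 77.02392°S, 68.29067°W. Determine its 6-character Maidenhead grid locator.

FB52ux

Add 180° to longitude and 90° to latitude: 111.7093, 12.9761.
Field: lon ⌊111.7093/20⌋ = 5 → F; lat ⌊12.9761/10⌋ = 1 → B.
Square: lon ⌊11.7093/2⌋ = 5; lat ⌊2.9761/1⌋ = 2.
Subsquare: lon ⌊1.7093/0.0833333⌋ = 20 → u; lat ⌊0.9761/0.0416667⌋ = 23 → x.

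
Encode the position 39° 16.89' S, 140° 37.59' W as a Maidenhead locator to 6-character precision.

Shift to the Maidenhead origin (180°W, 90°S): lon 39.3735, lat 50.7185.
Field: lon ⌊39.3735/20⌋ = 1 → B; lat ⌊50.7185/10⌋ = 5 → F.
Square: lon ⌊19.3735/2⌋ = 9; lat ⌊0.7185/1⌋ = 0.
Subsquare: lon ⌊1.3735/0.0833333⌋ = 16 → q; lat ⌊0.7185/0.0416667⌋ = 17 → r.

BF90qr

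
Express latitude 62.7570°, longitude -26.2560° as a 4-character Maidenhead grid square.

HP62

Shift to the Maidenhead origin (180°W, 90°S): lon 153.74, lat 152.76.
Field: 153.74/20 → 7 → H, 152.76/10 → 15 → P; chars HP.
Square: 13.74/2 → 6, 2.76/1 → 2; chars 62.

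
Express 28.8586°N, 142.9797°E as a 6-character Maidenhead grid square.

QL18lu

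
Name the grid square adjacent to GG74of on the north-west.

GG74ng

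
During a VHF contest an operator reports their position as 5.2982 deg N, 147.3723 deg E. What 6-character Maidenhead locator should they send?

QJ35qh

Add 180° to longitude and 90° to latitude: 327.3723, 95.2982.
Field: lon ⌊327.3723/20⌋ = 16 → Q; lat ⌊95.2982/10⌋ = 9 → J.
Square: lon ⌊7.3723/2⌋ = 3; lat ⌊5.2982/1⌋ = 5.
Subsquare: lon ⌊1.3723/0.0833333⌋ = 16 → q; lat ⌊0.2982/0.0416667⌋ = 7 → h.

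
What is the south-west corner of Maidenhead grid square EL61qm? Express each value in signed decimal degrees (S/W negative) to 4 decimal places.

Field E=4, L=11: +4·20° lon, +11·10° lat → SW at lon -100°, lat 20°.
Square 6, 1: +6·2° lon, +1·1° lat → SW at lon -88°, lat 21°.
Subsquare q=16, m=12: +16·0.0833333° lon, +12·0.0416667° lat → SW at lon -86.6667°, lat 21.5°.
latitude 21.5000, longitude -86.6667.

21.5000, -86.6667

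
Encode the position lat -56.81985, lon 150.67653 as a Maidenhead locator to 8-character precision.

QD53ie13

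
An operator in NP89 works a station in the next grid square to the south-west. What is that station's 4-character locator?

NP78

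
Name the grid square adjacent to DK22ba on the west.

Longitude subsquare b = 1; −1 → 0 = a.
The latitude characters are unchanged.

DK22aa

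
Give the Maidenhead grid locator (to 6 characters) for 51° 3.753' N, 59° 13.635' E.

LO91ob

Offset from 180°W / 90°S: lon 239.2272°, lat 141.0625°.
Field (20°×10°, letters A–R): lon ⌊239.2272/20⌋ = 11 → L; lat ⌊141.0625/10⌋ = 14 → O.
Square (2°×1°, digits 0–9): lon ⌊19.2272/2⌋ = 9; lat ⌊1.0625/1⌋ = 1.
Subsquare (5′×2.5′, letters a–x): lon ⌊1.2272/0.0833333⌋ = 14 → o; lat ⌊0.0625/0.0416667⌋ = 1 → b.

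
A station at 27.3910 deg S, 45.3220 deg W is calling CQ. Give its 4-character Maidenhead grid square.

GG72

Add 180° to longitude and 90° to latitude: 134.68, 62.61.
Field (20°×10°, letters A–R): lon ⌊134.68/20⌋ = 6 → G; lat ⌊62.61/10⌋ = 6 → G.
Square (2°×1°, digits 0–9): lon ⌊14.68/2⌋ = 7; lat ⌊2.61/1⌋ = 2.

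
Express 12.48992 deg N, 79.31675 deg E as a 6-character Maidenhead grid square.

MK92pl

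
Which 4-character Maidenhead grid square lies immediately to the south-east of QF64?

Longitude square 6; +1 → 7.
Latitude square 4; −1 → 3.

QF73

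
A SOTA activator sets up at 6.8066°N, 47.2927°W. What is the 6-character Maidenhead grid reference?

Add 180° to longitude and 90° to latitude: 132.7073, 96.8066.
Field (20°×10°, letters A–R): lon ⌊132.7073/20⌋ = 6 → G; lat ⌊96.8066/10⌋ = 9 → J.
Square (2°×1°, digits 0–9): lon ⌊12.7073/2⌋ = 6; lat ⌊6.8066/1⌋ = 6.
Subsquare (5′×2.5′, letters a–x): lon ⌊0.7073/0.0833333⌋ = 8 → i; lat ⌊0.8066/0.0416667⌋ = 19 → t.

GJ66it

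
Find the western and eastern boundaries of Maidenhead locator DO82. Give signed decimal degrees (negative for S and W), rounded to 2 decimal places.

Field D=3, O=14: +3·20° lon, +14·10° lat → SW at lon -120°, lat 50°.
Square 8, 2: +8·2° lon, +2·1° lat → SW at lon -104°, lat 52°.
Cell spans 2° lon × 1° lat.
west -104.00, east -102.00.

-104.00, -102.00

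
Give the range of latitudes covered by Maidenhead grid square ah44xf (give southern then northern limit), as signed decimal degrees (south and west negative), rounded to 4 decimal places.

-15.7917, -15.7500

Field A=0, H=7: +0·20° lon, +7·10° lat → SW at lon -180°, lat -20°.
Square 4, 4: +4·2° lon, +4·1° lat → SW at lon -172°, lat -16°.
Subsquare x=23, f=5: +23·0.0833333° lon, +5·0.0416667° lat → SW at lon -170.083°, lat -15.7917°.
Cell spans 0.0833333° lon × 0.0416667° lat.
south -15.7917, north -15.7500.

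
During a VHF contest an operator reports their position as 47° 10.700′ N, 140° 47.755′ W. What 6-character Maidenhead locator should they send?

BN97oe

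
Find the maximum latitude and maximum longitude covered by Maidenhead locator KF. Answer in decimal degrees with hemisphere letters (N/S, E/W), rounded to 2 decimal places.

Field K=10, F=5: +10·20° lon, +5·10° lat → SW at lon 20°, lat -40°.
Cell spans 20° lon × 10° lat. NE corner is SW corner plus one full cell.
latitude 30.00° S, longitude 40.00° E.

30.00° S, 40.00° E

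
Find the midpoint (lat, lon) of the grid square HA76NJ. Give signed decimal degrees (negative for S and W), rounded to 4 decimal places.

Field H=7, A=0: +7·20° lon, +0·10° lat → SW at lon -40°, lat -90°.
Square 7, 6: +7·2° lon, +6·1° lat → SW at lon -26°, lat -84°.
Subsquare n=13, j=9: +13·0.0833333° lon, +9·0.0416667° lat → SW at lon -24.9167°, lat -83.625°.
Cell spans 0.0833333° lon × 0.0416667° lat. Centre is SW corner plus half of each.
latitude -83.6042, longitude -24.8750.

-83.6042, -24.8750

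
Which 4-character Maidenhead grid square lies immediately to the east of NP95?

Longitude square 9; +1 → 10, wraps to 0, carry into field.
Longitude field N = 13; +1 → 14 = O.
The latitude characters are unchanged.

OP05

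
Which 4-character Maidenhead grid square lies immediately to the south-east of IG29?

IG38

Longitude square 2; +1 → 3.
Latitude square 9; −1 → 8.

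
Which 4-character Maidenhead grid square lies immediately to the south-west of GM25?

GM14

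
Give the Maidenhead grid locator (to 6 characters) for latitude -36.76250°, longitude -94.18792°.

Add 180° to longitude and 90° to latitude: 85.8121, 53.2375.
Field: lon ⌊85.8121/20⌋ = 4 → E; lat ⌊53.2375/10⌋ = 5 → F.
Square: lon ⌊5.8121/2⌋ = 2; lat ⌊3.2375/1⌋ = 3.
Subsquare: lon ⌊1.8121/0.0833333⌋ = 21 → v; lat ⌊0.2375/0.0416667⌋ = 5 → f.

EF23vf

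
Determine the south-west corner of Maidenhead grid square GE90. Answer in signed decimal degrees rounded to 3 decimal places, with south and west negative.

-50.000, -42.000

Field G=6, E=4: +6·20° lon, +4·10° lat → SW at lon -60°, lat -50°.
Square 9, 0: +9·2° lon, +0·1° lat → SW at lon -42°, lat -50°.
latitude -50.000, longitude -42.000.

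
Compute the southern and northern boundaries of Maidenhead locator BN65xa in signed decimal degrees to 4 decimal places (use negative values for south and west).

45.0000, 45.0417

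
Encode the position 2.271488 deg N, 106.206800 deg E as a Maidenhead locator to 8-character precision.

Offset from 180°W / 90°S: lon 286.20680°, lat 92.27149°.
Field: 286.20680/20 → 14 → O, 92.27149/10 → 9 → J; chars OJ.
Square: 6.20680/2 → 3, 2.27149/1 → 2; chars 32.
Subsquare: 0.20680/0.0833333 → 2 → c, 0.27149/0.0416667 → 6 → g; chars cg.
Extended square: 0.04013/0.00833333 → 4, 0.02149/0.00416667 → 5; chars 45.

OJ32cg45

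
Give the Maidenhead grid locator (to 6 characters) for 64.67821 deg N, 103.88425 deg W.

Shift to the Maidenhead origin (180°W, 90°S): lon 76.1158, lat 154.6782.
Field (20°×10°, letters A–R): lon ⌊76.1158/20⌋ = 3 → D; lat ⌊154.6782/10⌋ = 15 → P.
Square (2°×1°, digits 0–9): lon ⌊16.1158/2⌋ = 8; lat ⌊4.6782/1⌋ = 4.
Subsquare (5′×2.5′, letters a–x): lon ⌊0.1158/0.0833333⌋ = 1 → b; lat ⌊0.6782/0.0416667⌋ = 16 → q.

DP84bq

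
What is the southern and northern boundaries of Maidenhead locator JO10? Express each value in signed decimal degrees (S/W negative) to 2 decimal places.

50.00, 51.00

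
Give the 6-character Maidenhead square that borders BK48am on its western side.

BK38xm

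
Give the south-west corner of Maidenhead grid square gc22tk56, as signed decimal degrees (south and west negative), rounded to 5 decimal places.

-67.55833, -54.37500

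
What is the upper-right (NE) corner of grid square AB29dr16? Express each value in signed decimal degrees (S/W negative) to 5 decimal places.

-70.26250, -175.73333

Field A=0, B=1: +0·20° lon, +1·10° lat → SW at lon -180°, lat -80°.
Square 2, 9: +2·2° lon, +9·1° lat → SW at lon -176°, lat -71°.
Subsquare d=3, r=17: +3·0.0833333° lon, +17·0.0416667° lat → SW at lon -175.75°, lat -70.2917°.
Extended square 1, 6: +1·0.00833333° lon, +6·0.00416667° lat → SW at lon -175.742°, lat -70.2667°.
Cell spans 0.00833333° lon × 0.00416667° lat. NE corner is SW corner plus one full cell.
latitude -70.26250, longitude -175.73333.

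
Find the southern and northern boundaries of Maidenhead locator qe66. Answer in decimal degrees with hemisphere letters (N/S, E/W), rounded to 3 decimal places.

44.000° S, 43.000° S

Field Q=16, E=4: +16·20° lon, +4·10° lat → SW at lon 140°, lat -50°.
Square 6, 6: +6·2° lon, +6·1° lat → SW at lon 152°, lat -44°.
Cell spans 2° lon × 1° lat.
south 44.000° S, north 43.000° S.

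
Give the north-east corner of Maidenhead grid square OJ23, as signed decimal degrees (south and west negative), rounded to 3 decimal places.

4.000, 106.000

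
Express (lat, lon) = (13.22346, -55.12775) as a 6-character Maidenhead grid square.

Add 180° to longitude and 90° to latitude: 124.8723, 103.2235.
Field: 124.8723/20 → 6 → G, 103.2235/10 → 10 → K; chars GK.
Square: 4.8723/2 → 2, 3.2235/1 → 3; chars 23.
Subsquare: 0.8723/0.0833333 → 10 → k, 0.2235/0.0416667 → 5 → f; chars kf.

GK23kf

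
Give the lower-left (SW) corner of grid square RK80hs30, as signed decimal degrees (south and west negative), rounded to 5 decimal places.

10.75000, 176.60833

Field R=17, K=10: +17·20° lon, +10·10° lat → SW at lon 160°, lat 10°.
Square 8, 0: +8·2° lon, +0·1° lat → SW at lon 176°, lat 10°.
Subsquare h=7, s=18: +7·0.0833333° lon, +18·0.0416667° lat → SW at lon 176.583°, lat 10.75°.
Extended square 3, 0: +3·0.00833333° lon, +0·0.00416667° lat → SW at lon 176.608°, lat 10.75°.
latitude 10.75000, longitude 176.60833.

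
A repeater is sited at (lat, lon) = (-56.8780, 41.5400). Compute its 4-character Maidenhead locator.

Add 180° to longitude and 90° to latitude: 221.54, 33.12.
Field (20°×10°, letters A–R): 221.54/20 → 11 → L, 33.12/10 → 3 → D; chars LD.
Square (2°×1°, digits 0–9): 1.54/2 → 0, 3.12/1 → 3; chars 03.

LD03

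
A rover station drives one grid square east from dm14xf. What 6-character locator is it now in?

DM24af

Longitude subsquare x = 23; +1 → 24, wraps to 0 = a, carry into square.
Longitude square 1; +1 → 2.
The latitude characters are unchanged.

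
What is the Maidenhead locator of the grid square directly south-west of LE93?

LE82

Longitude square 9; −1 → 8.
Latitude square 3; −1 → 2.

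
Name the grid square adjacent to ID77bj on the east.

ID77cj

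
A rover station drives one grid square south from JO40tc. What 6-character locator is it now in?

JO40tb

Latitude subsquare c = 2; −1 → 1 = b.
The longitude characters are unchanged.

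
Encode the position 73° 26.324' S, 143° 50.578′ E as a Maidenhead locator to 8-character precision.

QB16wn14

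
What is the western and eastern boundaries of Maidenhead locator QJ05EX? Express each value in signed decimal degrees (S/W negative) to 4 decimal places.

140.3333, 140.4167

Field Q=16, J=9: +16·20° lon, +9·10° lat → SW at lon 140°, lat 0°.
Square 0, 5: +0·2° lon, +5·1° lat → SW at lon 140°, lat 5°.
Subsquare e=4, x=23: +4·0.0833333° lon, +23·0.0416667° lat → SW at lon 140.333°, lat 5.95833°.
Cell spans 0.0833333° lon × 0.0416667° lat.
west 140.3333, east 140.4167.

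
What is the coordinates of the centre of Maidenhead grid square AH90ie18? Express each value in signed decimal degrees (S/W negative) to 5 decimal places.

-19.79792, -161.32083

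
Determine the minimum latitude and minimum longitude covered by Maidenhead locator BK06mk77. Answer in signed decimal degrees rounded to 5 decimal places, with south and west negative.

16.44583, -158.94167

Field B=1, K=10: +1·20° lon, +10·10° lat → SW at lon -160°, lat 10°.
Square 0, 6: +0·2° lon, +6·1° lat → SW at lon -160°, lat 16°.
Subsquare m=12, k=10: +12·0.0833333° lon, +10·0.0416667° lat → SW at lon -159°, lat 16.4167°.
Extended square 7, 7: +7·0.00833333° lon, +7·0.00416667° lat → SW at lon -158.942°, lat 16.4458°.
latitude 16.44583, longitude -158.94167.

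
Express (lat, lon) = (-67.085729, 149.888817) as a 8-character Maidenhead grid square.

QC42wv69

Add 180° to longitude and 90° to latitude: 329.88882, 22.91427.
Field: lon ⌊329.88882/20⌋ = 16 → Q; lat ⌊22.91427/10⌋ = 2 → C.
Square: lon ⌊9.88882/2⌋ = 4; lat ⌊2.91427/1⌋ = 2.
Subsquare: lon ⌊1.88882/0.0833333⌋ = 22 → w; lat ⌊0.91427/0.0416667⌋ = 21 → v.
Extended square: lon ⌊0.05548/0.00833333⌋ = 6; lat ⌊0.03927/0.00416667⌋ = 9.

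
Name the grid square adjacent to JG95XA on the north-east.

Longitude subsquare x = 23; +1 → 24, wraps to 0 = a, carry into square.
Longitude square 9; +1 → 10, wraps to 0, carry into field.
Longitude field J = 9; +1 → 10 = K.
Latitude subsquare a = 0; +1 → 1 = b.

KG05ab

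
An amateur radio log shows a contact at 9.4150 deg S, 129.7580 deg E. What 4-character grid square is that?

Add 180° to longitude and 90° to latitude: 309.76, 80.59.
Field (20°×10°, letters A–R): lon ⌊309.76/20⌋ = 15 → P; lat ⌊80.59/10⌋ = 8 → I.
Square (2°×1°, digits 0–9): lon ⌊9.76/2⌋ = 4; lat ⌊0.59/1⌋ = 0.

PI40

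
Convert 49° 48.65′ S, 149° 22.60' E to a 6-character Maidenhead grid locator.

QE40qe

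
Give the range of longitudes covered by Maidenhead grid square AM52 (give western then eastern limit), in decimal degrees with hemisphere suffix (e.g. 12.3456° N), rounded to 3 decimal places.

Field A=0, M=12: +0·20° lon, +12·10° lat → SW at lon -180°, lat 30°.
Square 5, 2: +5·2° lon, +2·1° lat → SW at lon -170°, lat 32°.
Cell spans 2° lon × 1° lat.
west 170.000° W, east 168.000° W.

170.000° W, 168.000° W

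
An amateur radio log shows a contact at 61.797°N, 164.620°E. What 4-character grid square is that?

RP21

Shift to the Maidenhead origin (180°W, 90°S): lon 344.62, lat 151.80.
Field: 344.62/20 → 17 → R, 151.80/10 → 15 → P; chars RP.
Square: 4.62/2 → 2, 1.80/1 → 1; chars 21.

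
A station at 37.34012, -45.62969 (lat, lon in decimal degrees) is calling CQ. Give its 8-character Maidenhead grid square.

GM77ei41

Shift to the Maidenhead origin (180°W, 90°S): lon 134.37031, lat 127.34012.
Field: 134.37031/20 → 6 → G, 127.34012/10 → 12 → M; chars GM.
Square: 14.37031/2 → 7, 7.34012/1 → 7; chars 77.
Subsquare: 0.37031/0.0833333 → 4 → e, 0.34012/0.0416667 → 8 → i; chars ei.
Extended square: 0.03698/0.00833333 → 4, 0.00679/0.00416667 → 1; chars 41.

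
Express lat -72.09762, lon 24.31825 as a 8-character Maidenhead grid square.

Shift to the Maidenhead origin (180°W, 90°S): lon 204.31825, lat 17.90238.
Field: lon ⌊204.31825/20⌋ = 10 → K; lat ⌊17.90238/10⌋ = 1 → B.
Square: lon ⌊4.31825/2⌋ = 2; lat ⌊7.90238/1⌋ = 7.
Subsquare: lon ⌊0.31825/0.0833333⌋ = 3 → d; lat ⌊0.90238/0.0416667⌋ = 21 → v.
Extended square: lon ⌊0.06825/0.00833333⌋ = 8; lat ⌊0.02738/0.00416667⌋ = 6.

KB27dv86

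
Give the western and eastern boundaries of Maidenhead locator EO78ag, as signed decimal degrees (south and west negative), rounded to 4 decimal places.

-86.0000, -85.9167

Field E=4, O=14: +4·20° lon, +14·10° lat → SW at lon -100°, lat 50°.
Square 7, 8: +7·2° lon, +8·1° lat → SW at lon -86°, lat 58°.
Subsquare a=0, g=6: +0·0.0833333° lon, +6·0.0416667° lat → SW at lon -86°, lat 58.25°.
Cell spans 0.0833333° lon × 0.0416667° lat.
west -86.0000, east -85.9167.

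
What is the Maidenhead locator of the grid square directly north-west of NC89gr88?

Longitude extended square 8; −1 → 7.
Latitude extended square 8; +1 → 9.

NC89gr79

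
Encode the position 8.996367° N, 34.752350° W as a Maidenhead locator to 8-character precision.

HJ28ox99

Add 180° to longitude and 90° to latitude: 145.24765, 98.99637.
Field: 145.24765/20 → 7 → H, 98.99637/10 → 9 → J; chars HJ.
Square: 5.24765/2 → 2, 8.99637/1 → 8; chars 28.
Subsquare: 1.24765/0.0833333 → 14 → o, 0.99637/0.0416667 → 23 → x; chars ox.
Extended square: 0.08098/0.00833333 → 9, 0.03803/0.00416667 → 9; chars 99.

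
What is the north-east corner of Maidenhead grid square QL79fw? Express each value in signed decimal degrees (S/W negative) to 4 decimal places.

Field Q=16, L=11: +16·20° lon, +11·10° lat → SW at lon 140°, lat 20°.
Square 7, 9: +7·2° lon, +9·1° lat → SW at lon 154°, lat 29°.
Subsquare f=5, w=22: +5·0.0833333° lon, +22·0.0416667° lat → SW at lon 154.417°, lat 29.9167°.
Cell spans 0.0833333° lon × 0.0416667° lat. NE corner is SW corner plus one full cell.
latitude 29.9583, longitude 154.5000.

29.9583, 154.5000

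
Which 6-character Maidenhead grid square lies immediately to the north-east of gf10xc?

GF20ad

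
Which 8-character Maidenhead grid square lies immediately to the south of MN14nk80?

Latitude extended square 0; −1 → -1, wraps to 9, carry into subsquare.
Latitude subsquare k = 10; −1 → 9 = j.
The longitude characters are unchanged.

MN14nj89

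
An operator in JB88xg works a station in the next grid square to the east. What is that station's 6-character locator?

Longitude subsquare x = 23; +1 → 24, wraps to 0 = a, carry into square.
Longitude square 8; +1 → 9.
The latitude characters are unchanged.

JB98ag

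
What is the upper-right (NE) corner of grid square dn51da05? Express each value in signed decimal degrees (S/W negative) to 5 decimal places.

Field D=3, N=13: +3·20° lon, +13·10° lat → SW at lon -120°, lat 40°.
Square 5, 1: +5·2° lon, +1·1° lat → SW at lon -110°, lat 41°.
Subsquare d=3, a=0: +3·0.0833333° lon, +0·0.0416667° lat → SW at lon -109.75°, lat 41°.
Extended square 0, 5: +0·0.00833333° lon, +5·0.00416667° lat → SW at lon -109.75°, lat 41.0208°.
Cell spans 0.00833333° lon × 0.00416667° lat. NE corner is SW corner plus one full cell.
latitude 41.02500, longitude -109.74167.

41.02500, -109.74167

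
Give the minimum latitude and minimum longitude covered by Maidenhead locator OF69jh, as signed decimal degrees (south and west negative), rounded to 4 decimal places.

-30.7083, 112.7500

Field O=14, F=5: +14·20° lon, +5·10° lat → SW at lon 100°, lat -40°.
Square 6, 9: +6·2° lon, +9·1° lat → SW at lon 112°, lat -31°.
Subsquare j=9, h=7: +9·0.0833333° lon, +7·0.0416667° lat → SW at lon 112.75°, lat -30.7083°.
latitude -30.7083, longitude 112.7500.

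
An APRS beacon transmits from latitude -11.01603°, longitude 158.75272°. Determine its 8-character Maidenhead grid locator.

QH98jx06

Add 180° to longitude and 90° to latitude: 338.75272, 78.98397.
Field (20°×10°, letters A–R): 338.75272/20 → 16 → Q, 78.98397/10 → 7 → H; chars QH.
Square (2°×1°, digits 0–9): 18.75272/2 → 9, 8.98397/1 → 8; chars 98.
Subsquare (5′×2.5′, letters a–x): 0.75272/0.0833333 → 9 → j, 0.98397/0.0416667 → 23 → x; chars jx.
Extended square (30″×15″, digits 0–9): 0.00272/0.00833333 → 0, 0.02564/0.00416667 → 6; chars 06.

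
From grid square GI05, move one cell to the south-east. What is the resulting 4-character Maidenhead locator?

GI14

Longitude square 0; +1 → 1.
Latitude square 5; −1 → 4.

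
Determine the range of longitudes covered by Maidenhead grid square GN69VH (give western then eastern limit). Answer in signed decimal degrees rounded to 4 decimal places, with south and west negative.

-46.2500, -46.1667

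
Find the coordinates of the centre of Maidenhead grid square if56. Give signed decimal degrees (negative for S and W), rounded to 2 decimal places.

-33.50, -9.00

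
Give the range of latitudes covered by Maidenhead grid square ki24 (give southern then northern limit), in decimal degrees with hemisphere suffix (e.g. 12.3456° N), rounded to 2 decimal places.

6.00° S, 5.00° S

Field K=10, I=8: +10·20° lon, +8·10° lat → SW at lon 20°, lat -10°.
Square 2, 4: +2·2° lon, +4·1° lat → SW at lon 24°, lat -6°.
Cell spans 2° lon × 1° lat.
south 6.00° S, north 5.00° S.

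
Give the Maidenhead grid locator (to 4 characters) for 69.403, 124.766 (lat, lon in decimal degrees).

Shift to the Maidenhead origin (180°W, 90°S): lon 304.77, lat 159.40.
Field: 304.77/20 → 15 → P, 159.40/10 → 15 → P; chars PP.
Square: 4.77/2 → 2, 9.40/1 → 9; chars 29.

PP29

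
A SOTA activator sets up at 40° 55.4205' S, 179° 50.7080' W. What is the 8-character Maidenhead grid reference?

AE09bb88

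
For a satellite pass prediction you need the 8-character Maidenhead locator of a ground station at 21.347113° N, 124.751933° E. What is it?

PL21ji03

Add 180° to longitude and 90° to latitude: 304.75193, 111.34711.
Field: 304.75193/20 → 15 → P, 111.34711/10 → 11 → L; chars PL.
Square: 4.75193/2 → 2, 1.34711/1 → 1; chars 21.
Subsquare: 0.75193/0.0833333 → 9 → j, 0.34711/0.0416667 → 8 → i; chars ji.
Extended square: 0.00193/0.00833333 → 0, 0.01378/0.00416667 → 3; chars 03.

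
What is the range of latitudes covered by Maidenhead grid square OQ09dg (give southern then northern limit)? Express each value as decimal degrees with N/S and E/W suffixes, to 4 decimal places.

Field O=14, Q=16: +14·20° lon, +16·10° lat → SW at lon 100°, lat 70°.
Square 0, 9: +0·2° lon, +9·1° lat → SW at lon 100°, lat 79°.
Subsquare d=3, g=6: +3·0.0833333° lon, +6·0.0416667° lat → SW at lon 100.25°, lat 79.25°.
Cell spans 0.0833333° lon × 0.0416667° lat.
south 79.2500° N, north 79.2917° N.

79.2500° N, 79.2917° N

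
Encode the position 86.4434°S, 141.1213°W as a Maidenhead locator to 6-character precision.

BA93kn

Shift to the Maidenhead origin (180°W, 90°S): lon 38.8787, lat 3.5566.
Field (20°×10°, letters A–R): lon ⌊38.8787/20⌋ = 1 → B; lat ⌊3.5566/10⌋ = 0 → A.
Square (2°×1°, digits 0–9): lon ⌊18.8787/2⌋ = 9; lat ⌊3.5566/1⌋ = 3.
Subsquare (5′×2.5′, letters a–x): lon ⌊0.8787/0.0833333⌋ = 10 → k; lat ⌊0.5566/0.0416667⌋ = 13 → n.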